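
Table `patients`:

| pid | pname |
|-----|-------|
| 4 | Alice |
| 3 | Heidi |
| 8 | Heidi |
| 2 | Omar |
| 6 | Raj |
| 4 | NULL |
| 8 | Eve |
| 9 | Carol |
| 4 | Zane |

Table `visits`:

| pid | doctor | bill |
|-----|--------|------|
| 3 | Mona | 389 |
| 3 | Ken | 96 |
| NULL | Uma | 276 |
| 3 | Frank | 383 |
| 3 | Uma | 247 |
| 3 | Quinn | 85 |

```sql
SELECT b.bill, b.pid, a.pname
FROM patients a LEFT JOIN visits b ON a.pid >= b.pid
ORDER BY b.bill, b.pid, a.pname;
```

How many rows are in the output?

LEFT JOIN keeps every row from `patients`; unmatched rows get NULL for `visits`'s columns.
Matching on a.pid >= b.pid. A NULL in a compared column never satisfies the condition.
Matched pairs: 40; unmatched a rows kept: 1.
Total: 40 matched + 1 padded = 41 rows.

41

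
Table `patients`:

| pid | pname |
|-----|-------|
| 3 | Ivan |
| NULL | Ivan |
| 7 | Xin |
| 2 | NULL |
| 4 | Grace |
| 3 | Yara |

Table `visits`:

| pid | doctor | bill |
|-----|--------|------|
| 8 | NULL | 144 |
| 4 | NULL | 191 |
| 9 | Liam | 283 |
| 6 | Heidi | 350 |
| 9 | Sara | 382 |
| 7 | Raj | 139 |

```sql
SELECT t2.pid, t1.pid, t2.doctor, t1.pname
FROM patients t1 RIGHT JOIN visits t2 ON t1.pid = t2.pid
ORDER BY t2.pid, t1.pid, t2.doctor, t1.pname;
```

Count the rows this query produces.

6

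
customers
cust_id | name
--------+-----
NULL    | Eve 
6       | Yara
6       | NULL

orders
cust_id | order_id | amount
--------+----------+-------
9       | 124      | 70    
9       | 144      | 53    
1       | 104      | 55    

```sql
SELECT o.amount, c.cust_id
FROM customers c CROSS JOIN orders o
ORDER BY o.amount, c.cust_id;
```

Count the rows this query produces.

9

CROSS JOIN pairs every row of `customers` with every row of `orders`: 3 × 3 = 9 rows.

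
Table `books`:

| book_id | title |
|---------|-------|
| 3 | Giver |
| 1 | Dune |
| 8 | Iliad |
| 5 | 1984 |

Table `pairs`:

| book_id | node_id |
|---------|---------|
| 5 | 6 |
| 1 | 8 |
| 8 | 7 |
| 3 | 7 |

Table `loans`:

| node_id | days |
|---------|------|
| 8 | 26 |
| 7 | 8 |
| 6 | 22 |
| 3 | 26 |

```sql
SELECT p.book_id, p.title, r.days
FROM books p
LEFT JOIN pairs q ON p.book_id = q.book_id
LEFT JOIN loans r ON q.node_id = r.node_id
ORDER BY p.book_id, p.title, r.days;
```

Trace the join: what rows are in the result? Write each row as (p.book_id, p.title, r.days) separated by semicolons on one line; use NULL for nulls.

(1, Dune, 26); (3, Giver, 8); (5, 1984, 22); (8, Iliad, 8)

Evaluate left to right. First `books p LEFT JOIN pairs q` on book_id: 4 row(s).
Then LEFT JOIN `loans r` on node_id: each of those 4 rows is kept; rows whose q.node_id has no match in r get NULL for r's columns.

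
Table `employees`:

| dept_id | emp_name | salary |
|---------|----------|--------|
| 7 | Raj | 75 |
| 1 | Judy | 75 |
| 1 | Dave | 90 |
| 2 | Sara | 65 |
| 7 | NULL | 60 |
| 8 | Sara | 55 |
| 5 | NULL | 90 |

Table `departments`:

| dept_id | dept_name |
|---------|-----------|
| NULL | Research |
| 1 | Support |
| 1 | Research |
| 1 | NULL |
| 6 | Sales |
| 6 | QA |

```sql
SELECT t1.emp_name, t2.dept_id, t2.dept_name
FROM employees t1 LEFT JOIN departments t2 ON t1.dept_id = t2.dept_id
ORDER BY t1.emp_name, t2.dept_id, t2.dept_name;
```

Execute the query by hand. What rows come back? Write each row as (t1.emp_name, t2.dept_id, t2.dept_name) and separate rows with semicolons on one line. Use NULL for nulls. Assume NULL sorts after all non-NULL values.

(Dave, 1, Research); (Dave, 1, Support); (Dave, 1, NULL); (Judy, 1, Research); (Judy, 1, Support); (Judy, 1, NULL); (Raj, NULL, NULL); (Sara, NULL, NULL); (Sara, NULL, NULL); (NULL, NULL, NULL); (NULL, NULL, NULL)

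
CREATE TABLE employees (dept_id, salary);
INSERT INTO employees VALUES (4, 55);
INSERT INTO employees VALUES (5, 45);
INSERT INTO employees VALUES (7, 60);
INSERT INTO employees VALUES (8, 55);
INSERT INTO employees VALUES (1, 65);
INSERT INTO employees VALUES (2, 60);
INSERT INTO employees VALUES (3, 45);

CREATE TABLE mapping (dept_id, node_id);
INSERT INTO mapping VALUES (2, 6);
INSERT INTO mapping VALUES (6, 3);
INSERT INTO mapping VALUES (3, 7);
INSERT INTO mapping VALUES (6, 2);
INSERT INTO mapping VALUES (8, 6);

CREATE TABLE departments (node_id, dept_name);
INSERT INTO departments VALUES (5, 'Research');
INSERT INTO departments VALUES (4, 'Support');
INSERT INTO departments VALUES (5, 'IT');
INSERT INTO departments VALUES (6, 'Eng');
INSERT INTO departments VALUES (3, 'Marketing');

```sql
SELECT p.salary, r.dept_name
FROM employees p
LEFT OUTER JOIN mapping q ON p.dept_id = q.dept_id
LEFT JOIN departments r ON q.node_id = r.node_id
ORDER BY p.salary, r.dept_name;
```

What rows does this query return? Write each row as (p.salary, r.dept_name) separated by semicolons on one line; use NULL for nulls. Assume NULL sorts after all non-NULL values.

(45, NULL); (45, NULL); (55, Eng); (55, NULL); (60, Eng); (60, NULL); (65, NULL)

Step 1 — p LEFT JOIN q on dept_id → 7 row(s).
Then LEFT JOIN `departments r` on node_id: each of those 7 rows is kept; rows whose q.node_id has no match in r get NULL for r's columns.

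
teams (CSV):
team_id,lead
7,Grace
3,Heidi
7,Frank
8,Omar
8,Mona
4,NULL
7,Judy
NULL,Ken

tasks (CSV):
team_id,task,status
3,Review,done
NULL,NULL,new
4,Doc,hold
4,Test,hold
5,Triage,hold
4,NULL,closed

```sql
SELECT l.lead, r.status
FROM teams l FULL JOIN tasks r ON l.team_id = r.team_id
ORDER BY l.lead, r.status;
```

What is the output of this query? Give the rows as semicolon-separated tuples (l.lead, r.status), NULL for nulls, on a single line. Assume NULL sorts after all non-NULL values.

(Frank, NULL); (Grace, NULL); (Heidi, done); (Judy, NULL); (Ken, NULL); (Mona, NULL); (Omar, NULL); (NULL, closed); (NULL, hold); (NULL, hold); (NULL, hold); (NULL, new)

FULL OUTER JOIN keeps every row from both sides; unmatched rows get NULL for the other side's columns.
Matching on l.team_id = r.team_id. A NULL in a compared column never satisfies the condition.
- l row (team_id=7): no match → kept, r columns NULL.
- l row (team_id=3): matches 1 r row(s) → 1 output row(s).
- l row (team_id=7): no match → kept, r columns NULL.
- l row (team_id=8): no match → kept, r columns NULL.
- l row (team_id=8): no match → kept, r columns NULL.
- l row (team_id=4): matches 3 r row(s) → 3 output row(s).
- l row (team_id=7): no match → kept, r columns NULL.
- l row (team_id=NULL): no match → kept, r columns NULL.
- 2 r row(s) had no l match → kept, l columns NULL.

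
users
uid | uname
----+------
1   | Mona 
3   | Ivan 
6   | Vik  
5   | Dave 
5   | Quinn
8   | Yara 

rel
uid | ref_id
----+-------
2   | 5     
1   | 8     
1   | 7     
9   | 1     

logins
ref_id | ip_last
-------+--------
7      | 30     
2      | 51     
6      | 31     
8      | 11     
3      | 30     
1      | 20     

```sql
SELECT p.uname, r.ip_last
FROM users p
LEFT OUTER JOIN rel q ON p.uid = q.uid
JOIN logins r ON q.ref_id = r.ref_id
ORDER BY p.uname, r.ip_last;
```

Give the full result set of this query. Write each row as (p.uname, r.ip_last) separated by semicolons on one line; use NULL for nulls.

(Mona, 11); (Mona, 30)

Evaluate left to right. First `users p LEFT JOIN rel q` on uid: 7 row(s).
Then INNER JOIN `logins r` on ref_id: keep only rows whose q.ref_id appears in r.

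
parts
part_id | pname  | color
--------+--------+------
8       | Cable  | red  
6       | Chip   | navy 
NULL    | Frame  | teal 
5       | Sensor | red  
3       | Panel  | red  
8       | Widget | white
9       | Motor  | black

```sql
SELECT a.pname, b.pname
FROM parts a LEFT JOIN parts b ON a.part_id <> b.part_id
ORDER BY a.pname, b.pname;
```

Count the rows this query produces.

29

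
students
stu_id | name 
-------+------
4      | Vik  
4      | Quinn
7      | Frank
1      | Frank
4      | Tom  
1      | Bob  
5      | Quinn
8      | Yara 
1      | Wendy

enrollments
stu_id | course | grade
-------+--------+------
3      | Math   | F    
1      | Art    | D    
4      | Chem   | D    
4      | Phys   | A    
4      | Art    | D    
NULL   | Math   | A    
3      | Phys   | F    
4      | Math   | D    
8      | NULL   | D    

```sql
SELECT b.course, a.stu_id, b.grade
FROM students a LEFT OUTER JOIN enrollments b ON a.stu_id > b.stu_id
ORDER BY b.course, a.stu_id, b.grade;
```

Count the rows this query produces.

33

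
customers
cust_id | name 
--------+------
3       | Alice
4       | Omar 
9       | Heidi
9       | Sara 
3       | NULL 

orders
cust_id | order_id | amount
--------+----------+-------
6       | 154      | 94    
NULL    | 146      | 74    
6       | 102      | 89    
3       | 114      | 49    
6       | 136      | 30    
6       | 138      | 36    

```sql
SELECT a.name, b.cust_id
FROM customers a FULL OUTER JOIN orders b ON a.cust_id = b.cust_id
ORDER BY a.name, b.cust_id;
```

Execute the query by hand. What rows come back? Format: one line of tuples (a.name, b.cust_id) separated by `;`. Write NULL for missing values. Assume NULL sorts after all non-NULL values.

FULL OUTER JOIN keeps every row from both sides; unmatched rows get NULL for the other side's columns.
Matching on a.cust_id = b.cust_id. A NULL in a compared column never satisfies the condition.
- cust_id=3: 1 matching b row(s), so 1 row(s) emitted.
- cust_id=4: no b row matches, row kept with b columns NULL.
- cust_id=9: no b row matches, row kept with b columns NULL.
- cust_id=9: no b row matches, row kept with b columns NULL.
- cust_id=3: 1 matching b row(s), so 1 row(s) emitted.
- 5 b row(s) had no a match → kept, a columns NULL.
After projecting and ordering:
a.name | b.cust_id
Alice | 3
Heidi | NULL
Omar | NULL
Sara | NULL
NULL | 3
NULL | 6
NULL | 6
NULL | 6
NULL | 6
NULL | NULL

(Alice, 3); (Heidi, NULL); (Omar, NULL); (Sara, NULL); (NULL, 3); (NULL, 6); (NULL, 6); (NULL, 6); (NULL, 6); (NULL, NULL)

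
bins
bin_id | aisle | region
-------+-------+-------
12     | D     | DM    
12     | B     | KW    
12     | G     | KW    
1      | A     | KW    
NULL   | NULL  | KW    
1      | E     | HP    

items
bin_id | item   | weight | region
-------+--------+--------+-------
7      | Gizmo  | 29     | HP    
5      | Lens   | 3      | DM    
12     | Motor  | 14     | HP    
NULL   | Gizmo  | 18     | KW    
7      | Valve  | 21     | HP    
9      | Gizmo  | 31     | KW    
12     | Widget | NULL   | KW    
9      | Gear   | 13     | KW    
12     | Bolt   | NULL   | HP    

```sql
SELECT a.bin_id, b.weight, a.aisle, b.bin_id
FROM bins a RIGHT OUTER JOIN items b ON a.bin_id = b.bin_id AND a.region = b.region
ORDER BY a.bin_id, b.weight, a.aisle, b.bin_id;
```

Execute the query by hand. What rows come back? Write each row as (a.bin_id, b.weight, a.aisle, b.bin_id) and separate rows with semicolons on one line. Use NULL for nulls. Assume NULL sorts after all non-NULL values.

RIGHT JOIN keeps every row from `items`; unmatched rows get NULL for `bins`'s columns.
Matching on a.bin_id = b.bin_id AND a.region = b.region. A NULL in a compared column never satisfies the condition.
- bin_id=12, region=DM: no matching b row.
- bin_id=12, region=KW: 1 matching b row(s), so 1 row(s) emitted.
- bin_id=12, region=KW: 1 matching b row(s), so 1 row(s) emitted.
- bin_id=1, region=KW: no matching b row.
- bin_id=NULL, region=KW: no matching b row.
- bin_id=1, region=HP: no matching b row.
- plus 8 unmatched b row(s), each kept with NULL a columns.
After projecting and ordering:
a.bin_id | b.weight | a.aisle | b.bin_id
12 | NULL | B | 12
12 | NULL | G | 12
NULL | 3 | NULL | 5
NULL | 13 | NULL | 9
NULL | 14 | NULL | 12
NULL | 18 | NULL | NULL
NULL | 21 | NULL | 7
NULL | 29 | NULL | 7
NULL | 31 | NULL | 9
NULL | NULL | NULL | 12

(12, NULL, B, 12); (12, NULL, G, 12); (NULL, 3, NULL, 5); (NULL, 13, NULL, 9); (NULL, 14, NULL, 12); (NULL, 18, NULL, NULL); (NULL, 21, NULL, 7); (NULL, 29, NULL, 7); (NULL, 31, NULL, 9); (NULL, NULL, NULL, 12)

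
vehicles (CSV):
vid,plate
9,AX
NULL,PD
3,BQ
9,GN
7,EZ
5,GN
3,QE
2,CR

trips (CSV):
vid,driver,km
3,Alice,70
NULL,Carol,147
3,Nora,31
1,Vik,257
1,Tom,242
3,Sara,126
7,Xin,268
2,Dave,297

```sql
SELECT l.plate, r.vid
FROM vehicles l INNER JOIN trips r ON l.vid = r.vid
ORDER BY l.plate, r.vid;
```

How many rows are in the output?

8

INNER JOIN keeps only pairs where the ON condition holds.
Matching on l.vid = r.vid. A NULL in a compared column never satisfies the condition.
- vid=9: no matching r row, dropped.
- vid=NULL: no matching r row, dropped.
- vid=3: 3 matching r row(s), so 3 row(s) emitted.
- vid=9: no matching r row, dropped.
- vid=7: 1 matching r row(s), so 1 row(s) emitted.
- vid=5: no matching r row, dropped.
- vid=3: 3 matching r row(s), so 3 row(s) emitted.
- vid=2: 1 matching r row(s), so 1 row(s) emitted.
Total: 8 rows.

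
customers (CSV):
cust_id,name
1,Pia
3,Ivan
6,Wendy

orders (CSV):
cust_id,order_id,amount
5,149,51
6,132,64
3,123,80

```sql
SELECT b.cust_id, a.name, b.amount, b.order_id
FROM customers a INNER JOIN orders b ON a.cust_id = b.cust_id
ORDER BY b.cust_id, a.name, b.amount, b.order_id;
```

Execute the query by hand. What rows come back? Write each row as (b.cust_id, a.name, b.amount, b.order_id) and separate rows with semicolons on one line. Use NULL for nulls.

(3, Ivan, 80, 123); (6, Wendy, 64, 132)

INNER JOIN keeps only pairs where the ON condition holds.
Matching on a.cust_id = b.cust_id.
- a[0] cust_id=1 → no match; dropped.
- a[1] cust_id=3 → 1 match(es) in b → 1 row(s).
- a[2] cust_id=6 → 1 match(es) in b → 1 row(s).
After projecting and ordering:
b.cust_id | a.name | b.amount | b.order_id
3 | Ivan | 80 | 123
6 | Wendy | 64 | 132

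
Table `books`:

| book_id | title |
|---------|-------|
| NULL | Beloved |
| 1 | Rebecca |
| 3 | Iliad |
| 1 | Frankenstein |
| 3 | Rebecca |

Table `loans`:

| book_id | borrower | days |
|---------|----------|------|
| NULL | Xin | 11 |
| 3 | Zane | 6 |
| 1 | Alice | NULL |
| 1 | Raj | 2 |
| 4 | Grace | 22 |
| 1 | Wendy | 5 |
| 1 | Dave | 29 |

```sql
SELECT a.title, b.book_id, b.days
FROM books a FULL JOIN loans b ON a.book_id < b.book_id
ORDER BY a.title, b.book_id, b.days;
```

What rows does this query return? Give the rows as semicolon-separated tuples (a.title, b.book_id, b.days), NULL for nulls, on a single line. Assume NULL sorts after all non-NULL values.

FULL OUTER JOIN keeps every row from both sides; unmatched rows get NULL for the other side's columns.
Matching on a.book_id < b.book_id. A NULL in a compared column never satisfies the condition.
- a row (book_id=NULL): no match → kept, b columns NULL.
- a row (book_id=1): matches 2 b row(s) → 2 output row(s).
- a row (book_id=3): matches 1 b row(s) → 1 output row(s).
- a row (book_id=1): matches 2 b row(s) → 2 output row(s).
- a row (book_id=3): matches 1 b row(s) → 1 output row(s).
- 5 b row(s) had no a match → kept, a columns NULL.

(Beloved, NULL, NULL); (Frankenstein, 3, 6); (Frankenstein, 4, 22); (Iliad, 4, 22); (Rebecca, 3, 6); (Rebecca, 4, 22); (Rebecca, 4, 22); (NULL, 1, 2); (NULL, 1, 5); (NULL, 1, 29); (NULL, 1, NULL); (NULL, NULL, 11)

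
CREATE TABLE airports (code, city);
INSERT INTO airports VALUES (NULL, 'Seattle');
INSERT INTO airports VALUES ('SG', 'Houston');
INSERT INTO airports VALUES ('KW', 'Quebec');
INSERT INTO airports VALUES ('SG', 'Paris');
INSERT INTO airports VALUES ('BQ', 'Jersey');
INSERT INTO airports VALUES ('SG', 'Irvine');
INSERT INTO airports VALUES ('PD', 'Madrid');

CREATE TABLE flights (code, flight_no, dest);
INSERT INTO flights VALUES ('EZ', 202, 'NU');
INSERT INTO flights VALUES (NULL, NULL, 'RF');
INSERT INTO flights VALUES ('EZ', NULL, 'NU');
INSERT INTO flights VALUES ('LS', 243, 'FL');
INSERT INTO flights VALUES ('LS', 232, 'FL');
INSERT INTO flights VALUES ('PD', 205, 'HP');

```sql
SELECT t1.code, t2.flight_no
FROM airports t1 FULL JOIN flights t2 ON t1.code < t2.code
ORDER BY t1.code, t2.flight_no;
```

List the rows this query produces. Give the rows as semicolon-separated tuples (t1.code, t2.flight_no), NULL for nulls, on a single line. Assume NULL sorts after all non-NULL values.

FULL OUTER JOIN keeps every row from both sides; unmatched rows get NULL for the other side's columns.
Matching on t1.code < t2.code. A NULL in a compared column never satisfies the condition.
- code=NULL: no t2 row matches, row kept with t2 columns NULL.
- code=SG: no t2 row matches, row kept with t2 columns NULL.
- code=KW: 3 matching t2 row(s), so 3 row(s) emitted.
- code=SG: no t2 row matches, row kept with t2 columns NULL.
- code=BQ: 5 matching t2 row(s), so 5 row(s) emitted.
- code=SG: no t2 row matches, row kept with t2 columns NULL.
- code=PD: no t2 row matches, row kept with t2 columns NULL.
- plus 1 unmatched t2 row(s), each kept with NULL t1 columns.

(BQ, 202); (BQ, 205); (BQ, 232); (BQ, 243); (BQ, NULL); (KW, 205); (KW, 232); (KW, 243); (PD, NULL); (SG, NULL); (SG, NULL); (SG, NULL); (NULL, NULL); (NULL, NULL)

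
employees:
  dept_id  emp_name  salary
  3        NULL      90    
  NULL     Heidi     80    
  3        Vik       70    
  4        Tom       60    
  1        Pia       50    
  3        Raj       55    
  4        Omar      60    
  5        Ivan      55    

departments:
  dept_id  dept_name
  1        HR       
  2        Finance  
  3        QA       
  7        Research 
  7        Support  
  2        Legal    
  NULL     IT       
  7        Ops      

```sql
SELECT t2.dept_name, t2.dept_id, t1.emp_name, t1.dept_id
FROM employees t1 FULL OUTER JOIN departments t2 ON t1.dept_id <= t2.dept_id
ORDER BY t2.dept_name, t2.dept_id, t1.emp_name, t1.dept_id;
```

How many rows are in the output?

30

FULL OUTER JOIN keeps every row from both sides; unmatched rows get NULL for the other side's columns.
Matching on t1.dept_id <= t2.dept_id. A NULL in a compared column never satisfies the condition.
Matched pairs: 28; unmatched t1 rows kept: 1; unmatched t2 rows kept: 1.
Total: 28 matched + 2 padded = 30 rows.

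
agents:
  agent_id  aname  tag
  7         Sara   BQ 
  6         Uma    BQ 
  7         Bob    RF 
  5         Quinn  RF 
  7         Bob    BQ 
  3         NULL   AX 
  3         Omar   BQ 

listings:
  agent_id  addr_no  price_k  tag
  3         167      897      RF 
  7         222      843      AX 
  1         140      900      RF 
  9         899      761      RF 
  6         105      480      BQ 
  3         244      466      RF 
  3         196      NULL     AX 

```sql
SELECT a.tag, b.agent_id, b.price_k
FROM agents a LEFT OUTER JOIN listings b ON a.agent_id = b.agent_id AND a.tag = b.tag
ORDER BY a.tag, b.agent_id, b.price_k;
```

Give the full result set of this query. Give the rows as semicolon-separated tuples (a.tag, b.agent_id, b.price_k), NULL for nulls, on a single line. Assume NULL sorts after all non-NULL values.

(AX, 3, NULL); (BQ, 6, 480); (BQ, NULL, NULL); (BQ, NULL, NULL); (BQ, NULL, NULL); (RF, NULL, NULL); (RF, NULL, NULL)

LEFT JOIN keeps every row from `agents`; unmatched rows get NULL for `listings`'s columns.
Matching on a.agent_id = b.agent_id AND a.tag = b.tag.
Matched pairs: 2; unmatched a rows kept: 5.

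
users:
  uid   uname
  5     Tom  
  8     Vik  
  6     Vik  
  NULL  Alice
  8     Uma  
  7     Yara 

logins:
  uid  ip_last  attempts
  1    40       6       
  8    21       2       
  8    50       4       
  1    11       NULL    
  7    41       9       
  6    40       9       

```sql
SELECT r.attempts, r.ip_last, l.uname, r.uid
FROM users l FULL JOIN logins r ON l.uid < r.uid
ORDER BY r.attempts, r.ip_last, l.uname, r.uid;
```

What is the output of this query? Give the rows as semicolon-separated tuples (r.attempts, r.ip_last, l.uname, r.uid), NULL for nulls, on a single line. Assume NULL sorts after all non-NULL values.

FULL OUTER JOIN keeps every row from both sides; unmatched rows get NULL for the other side's columns.
Matching on l.uid < r.uid. A NULL in a compared column never satisfies the condition.
- l[0] uid=5 → 4 match(es) in r → 4 row(s).
- l[1] uid=8 → no match; kept with NULLs on the r side.
- l[2] uid=6 → 3 match(es) in r → 3 row(s).
- l[3] uid=NULL → no match; kept with NULLs on the r side.
- l[4] uid=8 → no match; kept with NULLs on the r side.
- l[5] uid=7 → 2 match(es) in r → 2 row(s).
- 2 r row(s) had no l match → kept, l columns NULL.

(2, 21, Tom, 8); (2, 21, Vik, 8); (2, 21, Yara, 8); (4, 50, Tom, 8); (4, 50, Vik, 8); (4, 50, Yara, 8); (6, 40, NULL, 1); (9, 40, Tom, 6); (9, 41, Tom, 7); (9, 41, Vik, 7); (NULL, 11, NULL, 1); (NULL, NULL, Alice, NULL); (NULL, NULL, Uma, NULL); (NULL, NULL, Vik, NULL)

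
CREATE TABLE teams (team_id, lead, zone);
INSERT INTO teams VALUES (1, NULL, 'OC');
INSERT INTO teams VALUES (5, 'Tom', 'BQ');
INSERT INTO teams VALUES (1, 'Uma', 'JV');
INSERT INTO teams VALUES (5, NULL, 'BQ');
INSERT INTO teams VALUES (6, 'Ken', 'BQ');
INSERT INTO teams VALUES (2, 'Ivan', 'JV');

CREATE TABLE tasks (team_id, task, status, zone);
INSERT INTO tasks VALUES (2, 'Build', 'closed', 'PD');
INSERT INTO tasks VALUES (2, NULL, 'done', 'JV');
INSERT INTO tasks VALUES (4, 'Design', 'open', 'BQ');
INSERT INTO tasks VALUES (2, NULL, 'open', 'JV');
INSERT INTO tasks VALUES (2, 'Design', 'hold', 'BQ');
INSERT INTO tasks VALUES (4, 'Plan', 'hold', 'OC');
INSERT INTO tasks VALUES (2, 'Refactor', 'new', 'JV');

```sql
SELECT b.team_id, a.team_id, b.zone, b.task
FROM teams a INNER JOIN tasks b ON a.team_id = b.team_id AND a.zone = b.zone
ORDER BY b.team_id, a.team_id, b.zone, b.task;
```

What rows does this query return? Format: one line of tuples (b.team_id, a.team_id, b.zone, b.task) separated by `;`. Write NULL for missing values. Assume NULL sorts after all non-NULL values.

INNER JOIN keeps only pairs where the ON condition holds.
Matching on a.team_id = b.team_id AND a.zone = b.zone.
- a row (team_id=1, zone=OC): no match → dropped.
- a row (team_id=5, zone=BQ): no match → dropped.
- a row (team_id=1, zone=JV): no match → dropped.
- a row (team_id=5, zone=BQ): no match → dropped.
- a row (team_id=6, zone=BQ): no match → dropped.
- a row (team_id=2, zone=JV): matches 3 b row(s) → 3 output row(s).
After projecting and ordering:
b.team_id | a.team_id | b.zone | b.task
2 | 2 | JV | Refactor
2 | 2 | JV | NULL
2 | 2 | JV | NULL

(2, 2, JV, Refactor); (2, 2, JV, NULL); (2, 2, JV, NULL)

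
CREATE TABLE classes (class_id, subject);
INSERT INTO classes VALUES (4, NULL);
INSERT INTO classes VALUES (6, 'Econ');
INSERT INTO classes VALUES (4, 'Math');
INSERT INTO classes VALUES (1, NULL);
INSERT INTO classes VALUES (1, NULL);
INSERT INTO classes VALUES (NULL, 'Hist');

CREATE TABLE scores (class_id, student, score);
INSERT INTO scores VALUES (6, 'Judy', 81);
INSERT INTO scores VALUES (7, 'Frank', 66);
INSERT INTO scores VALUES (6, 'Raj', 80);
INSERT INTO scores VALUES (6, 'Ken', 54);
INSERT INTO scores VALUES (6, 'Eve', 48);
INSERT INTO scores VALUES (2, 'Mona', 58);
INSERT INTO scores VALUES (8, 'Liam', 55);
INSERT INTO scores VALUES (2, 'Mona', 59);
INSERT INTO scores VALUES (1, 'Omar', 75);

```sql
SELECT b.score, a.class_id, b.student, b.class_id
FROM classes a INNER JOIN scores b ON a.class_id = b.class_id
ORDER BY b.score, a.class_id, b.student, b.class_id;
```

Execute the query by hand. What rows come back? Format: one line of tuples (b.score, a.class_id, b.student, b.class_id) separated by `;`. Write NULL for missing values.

(48, 6, Eve, 6); (54, 6, Ken, 6); (75, 1, Omar, 1); (75, 1, Omar, 1); (80, 6, Raj, 6); (81, 6, Judy, 6)

INNER JOIN keeps only pairs where the ON condition holds.
Matching on a.class_id = b.class_id. A NULL in a compared column never satisfies the condition.
- class_id=4: no matching b row, dropped.
- class_id=6: 4 matching b row(s), so 4 row(s) emitted.
- class_id=4: no matching b row, dropped.
- class_id=1: 1 matching b row(s), so 1 row(s) emitted.
- class_id=1: 1 matching b row(s), so 1 row(s) emitted.
- class_id=NULL: no matching b row, dropped.
After projecting and ordering:
b.score | a.class_id | b.student | b.class_id
48 | 6 | Eve | 6
54 | 6 | Ken | 6
75 | 1 | Omar | 1
75 | 1 | Omar | 1
80 | 6 | Raj | 6
81 | 6 | Judy | 6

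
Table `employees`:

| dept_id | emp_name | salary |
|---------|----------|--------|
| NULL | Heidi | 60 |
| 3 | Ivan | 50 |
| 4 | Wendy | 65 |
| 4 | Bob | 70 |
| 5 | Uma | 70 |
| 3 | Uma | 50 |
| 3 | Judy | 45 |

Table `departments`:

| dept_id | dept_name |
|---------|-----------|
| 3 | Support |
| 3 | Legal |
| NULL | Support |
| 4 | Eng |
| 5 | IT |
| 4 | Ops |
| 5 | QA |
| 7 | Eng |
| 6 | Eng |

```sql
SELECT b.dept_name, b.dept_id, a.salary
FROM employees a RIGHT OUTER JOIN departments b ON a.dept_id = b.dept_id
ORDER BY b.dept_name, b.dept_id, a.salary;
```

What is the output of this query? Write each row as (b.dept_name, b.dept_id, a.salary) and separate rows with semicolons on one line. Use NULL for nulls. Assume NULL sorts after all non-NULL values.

RIGHT JOIN keeps every row from `departments`; unmatched rows get NULL for `employees`'s columns.
Matching on a.dept_id = b.dept_id. A NULL in a compared column never satisfies the condition.
- dept_id=NULL: no matching b row.
- dept_id=3: 2 matching b row(s), so 2 row(s) emitted.
- dept_id=4: 2 matching b row(s), so 2 row(s) emitted.
- dept_id=4: 2 matching b row(s), so 2 row(s) emitted.
- dept_id=5: 2 matching b row(s), so 2 row(s) emitted.
- dept_id=3: 2 matching b row(s), so 2 row(s) emitted.
- dept_id=3: 2 matching b row(s), so 2 row(s) emitted.
- 3 row(s) from b found no a partner → padded with NULL.

(Eng, 4, 65); (Eng, 4, 70); (Eng, 6, NULL); (Eng, 7, NULL); (IT, 5, 70); (Legal, 3, 45); (Legal, 3, 50); (Legal, 3, 50); (Ops, 4, 65); (Ops, 4, 70); (QA, 5, 70); (Support, 3, 45); (Support, 3, 50); (Support, 3, 50); (Support, NULL, NULL)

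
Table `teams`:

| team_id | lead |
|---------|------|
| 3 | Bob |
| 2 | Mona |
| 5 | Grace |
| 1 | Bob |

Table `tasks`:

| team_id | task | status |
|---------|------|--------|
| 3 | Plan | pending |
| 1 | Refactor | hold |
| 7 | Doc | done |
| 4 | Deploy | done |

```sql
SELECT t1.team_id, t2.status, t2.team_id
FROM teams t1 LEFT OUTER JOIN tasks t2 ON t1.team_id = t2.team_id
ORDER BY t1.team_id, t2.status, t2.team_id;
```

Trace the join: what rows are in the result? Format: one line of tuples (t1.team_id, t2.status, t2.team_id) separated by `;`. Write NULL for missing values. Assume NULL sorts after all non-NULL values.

LEFT JOIN keeps every row from `teams`; unmatched rows get NULL for `tasks`'s columns.
Matching on t1.team_id = t2.team_id.
- t1 (team_id=3) pairs with 1 row(s) of t2.
- t1 (team_id=2) has no partner → padded with NULL.
- t1 (team_id=5) has no partner → padded with NULL.
- t1 (team_id=1) pairs with 1 row(s) of t2.
After projecting and ordering:
t1.team_id | t2.status | t2.team_id
1 | hold | 1
2 | NULL | NULL
3 | pending | 3
5 | NULL | NULL

(1, hold, 1); (2, NULL, NULL); (3, pending, 3); (5, NULL, NULL)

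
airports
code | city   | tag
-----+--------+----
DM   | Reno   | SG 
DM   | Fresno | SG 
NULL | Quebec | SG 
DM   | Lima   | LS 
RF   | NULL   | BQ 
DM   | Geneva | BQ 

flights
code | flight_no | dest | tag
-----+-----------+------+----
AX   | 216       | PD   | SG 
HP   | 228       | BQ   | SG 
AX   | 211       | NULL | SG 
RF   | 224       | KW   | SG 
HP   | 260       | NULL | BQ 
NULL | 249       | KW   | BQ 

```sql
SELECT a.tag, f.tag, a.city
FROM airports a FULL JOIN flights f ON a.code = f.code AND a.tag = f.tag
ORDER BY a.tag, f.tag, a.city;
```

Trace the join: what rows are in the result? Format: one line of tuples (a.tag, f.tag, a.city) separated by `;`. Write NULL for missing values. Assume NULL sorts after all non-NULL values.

FULL OUTER JOIN keeps every row from both sides; unmatched rows get NULL for the other side's columns.
Matching on a.code = f.code AND a.tag = f.tag. A NULL in a compared column never satisfies the condition.
- a[0] code=DM, tag=SG → no match; kept with NULLs on the f side.
- a[1] code=DM, tag=SG → no match; kept with NULLs on the f side.
- a[2] code=NULL, tag=SG → no match; kept with NULLs on the f side.
- a[3] code=DM, tag=LS → no match; kept with NULLs on the f side.
- a[4] code=RF, tag=BQ → no match; kept with NULLs on the f side.
- a[5] code=DM, tag=BQ → no match; kept with NULLs on the f side.
- 6 f row(s) had no a match → kept, a columns NULL.

(BQ, NULL, Geneva); (BQ, NULL, NULL); (LS, NULL, Lima); (SG, NULL, Fresno); (SG, NULL, Quebec); (SG, NULL, Reno); (NULL, BQ, NULL); (NULL, BQ, NULL); (NULL, SG, NULL); (NULL, SG, NULL); (NULL, SG, NULL); (NULL, SG, NULL)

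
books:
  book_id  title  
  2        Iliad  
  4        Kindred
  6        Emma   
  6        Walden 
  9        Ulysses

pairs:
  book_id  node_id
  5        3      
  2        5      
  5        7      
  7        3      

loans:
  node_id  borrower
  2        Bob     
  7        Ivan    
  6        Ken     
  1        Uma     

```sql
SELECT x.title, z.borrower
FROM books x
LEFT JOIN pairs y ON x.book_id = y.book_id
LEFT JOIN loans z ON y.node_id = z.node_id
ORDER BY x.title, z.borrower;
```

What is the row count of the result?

5

Step 1 — x LEFT JOIN y on book_id → 5 row(s).
Then LEFT JOIN `loans z` on node_id: each of those 5 rows is kept; rows whose y.node_id has no match in z get NULL for z's columns.
Result: 5 row(s).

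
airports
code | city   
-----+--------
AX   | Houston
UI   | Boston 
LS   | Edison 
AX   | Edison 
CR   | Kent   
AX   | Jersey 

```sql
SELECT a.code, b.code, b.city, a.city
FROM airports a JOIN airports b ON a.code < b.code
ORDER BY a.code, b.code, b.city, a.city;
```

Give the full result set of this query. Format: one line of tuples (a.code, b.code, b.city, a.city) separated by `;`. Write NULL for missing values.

(AX, CR, Kent, Edison); (AX, CR, Kent, Houston); (AX, CR, Kent, Jersey); (AX, LS, Edison, Edison); (AX, LS, Edison, Houston); (AX, LS, Edison, Jersey); (AX, UI, Boston, Edison); (AX, UI, Boston, Houston); (AX, UI, Boston, Jersey); (CR, LS, Edison, Kent); (CR, UI, Boston, Kent); (LS, UI, Boston, Edison)

INNER JOIN keeps only pairs where the ON condition holds.
Matching on a.code < b.code.
Matched pairs: 12.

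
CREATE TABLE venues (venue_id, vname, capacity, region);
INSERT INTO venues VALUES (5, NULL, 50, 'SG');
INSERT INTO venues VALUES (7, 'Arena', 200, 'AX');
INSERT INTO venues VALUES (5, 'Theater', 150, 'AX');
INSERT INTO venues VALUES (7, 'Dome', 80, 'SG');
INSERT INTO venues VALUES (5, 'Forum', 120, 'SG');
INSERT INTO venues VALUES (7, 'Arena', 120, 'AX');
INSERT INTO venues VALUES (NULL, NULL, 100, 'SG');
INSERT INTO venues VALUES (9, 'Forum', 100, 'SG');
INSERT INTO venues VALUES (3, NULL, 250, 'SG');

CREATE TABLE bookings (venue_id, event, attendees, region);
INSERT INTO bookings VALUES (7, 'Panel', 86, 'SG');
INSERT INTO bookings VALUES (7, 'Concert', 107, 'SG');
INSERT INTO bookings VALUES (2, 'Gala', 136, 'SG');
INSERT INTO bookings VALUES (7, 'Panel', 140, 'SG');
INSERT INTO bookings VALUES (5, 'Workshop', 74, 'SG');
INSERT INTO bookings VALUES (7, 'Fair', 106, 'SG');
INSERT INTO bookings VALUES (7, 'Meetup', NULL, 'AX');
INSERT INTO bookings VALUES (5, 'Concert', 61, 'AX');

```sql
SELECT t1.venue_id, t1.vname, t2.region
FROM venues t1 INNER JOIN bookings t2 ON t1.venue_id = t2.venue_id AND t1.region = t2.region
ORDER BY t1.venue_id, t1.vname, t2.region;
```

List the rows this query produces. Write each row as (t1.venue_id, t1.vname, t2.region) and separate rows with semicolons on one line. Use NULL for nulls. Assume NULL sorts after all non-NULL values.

(5, Forum, SG); (5, Theater, AX); (5, NULL, SG); (7, Arena, AX); (7, Arena, AX); (7, Dome, SG); (7, Dome, SG); (7, Dome, SG); (7, Dome, SG)

INNER JOIN keeps only pairs where the ON condition holds.
Matching on t1.venue_id = t2.venue_id AND t1.region = t2.region. A NULL in a compared column never satisfies the condition.
Matched pairs: 9.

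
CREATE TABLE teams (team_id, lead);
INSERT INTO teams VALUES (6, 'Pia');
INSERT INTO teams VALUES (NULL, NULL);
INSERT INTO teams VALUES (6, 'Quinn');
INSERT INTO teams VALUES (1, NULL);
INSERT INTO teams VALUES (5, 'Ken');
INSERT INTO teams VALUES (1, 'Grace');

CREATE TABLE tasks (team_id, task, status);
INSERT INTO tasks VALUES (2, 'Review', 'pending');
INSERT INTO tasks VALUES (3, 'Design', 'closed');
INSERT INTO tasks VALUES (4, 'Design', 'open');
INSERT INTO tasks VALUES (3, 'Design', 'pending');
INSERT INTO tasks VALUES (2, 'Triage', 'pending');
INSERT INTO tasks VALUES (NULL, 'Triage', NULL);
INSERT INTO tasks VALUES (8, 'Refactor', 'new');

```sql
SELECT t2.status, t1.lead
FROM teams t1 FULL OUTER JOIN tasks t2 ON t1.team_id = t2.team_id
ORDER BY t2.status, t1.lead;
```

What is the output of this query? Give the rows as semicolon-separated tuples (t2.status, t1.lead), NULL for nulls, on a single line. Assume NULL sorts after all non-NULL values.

FULL OUTER JOIN keeps every row from both sides; unmatched rows get NULL for the other side's columns.
Matching on t1.team_id = t2.team_id. A NULL in a compared column never satisfies the condition.
- team_id=6: no t2 row matches, row kept with t2 columns NULL.
- team_id=NULL: no t2 row matches, row kept with t2 columns NULL.
- team_id=6: no t2 row matches, row kept with t2 columns NULL.
- team_id=1: no t2 row matches, row kept with t2 columns NULL.
- team_id=5: no t2 row matches, row kept with t2 columns NULL.
- team_id=1: no t2 row matches, row kept with t2 columns NULL.
- 7 row(s) from t2 found no t1 partner → padded with NULL.

(closed, NULL); (new, NULL); (open, NULL); (pending, NULL); (pending, NULL); (pending, NULL); (NULL, Grace); (NULL, Ken); (NULL, Pia); (NULL, Quinn); (NULL, NULL); (NULL, NULL); (NULL, NULL)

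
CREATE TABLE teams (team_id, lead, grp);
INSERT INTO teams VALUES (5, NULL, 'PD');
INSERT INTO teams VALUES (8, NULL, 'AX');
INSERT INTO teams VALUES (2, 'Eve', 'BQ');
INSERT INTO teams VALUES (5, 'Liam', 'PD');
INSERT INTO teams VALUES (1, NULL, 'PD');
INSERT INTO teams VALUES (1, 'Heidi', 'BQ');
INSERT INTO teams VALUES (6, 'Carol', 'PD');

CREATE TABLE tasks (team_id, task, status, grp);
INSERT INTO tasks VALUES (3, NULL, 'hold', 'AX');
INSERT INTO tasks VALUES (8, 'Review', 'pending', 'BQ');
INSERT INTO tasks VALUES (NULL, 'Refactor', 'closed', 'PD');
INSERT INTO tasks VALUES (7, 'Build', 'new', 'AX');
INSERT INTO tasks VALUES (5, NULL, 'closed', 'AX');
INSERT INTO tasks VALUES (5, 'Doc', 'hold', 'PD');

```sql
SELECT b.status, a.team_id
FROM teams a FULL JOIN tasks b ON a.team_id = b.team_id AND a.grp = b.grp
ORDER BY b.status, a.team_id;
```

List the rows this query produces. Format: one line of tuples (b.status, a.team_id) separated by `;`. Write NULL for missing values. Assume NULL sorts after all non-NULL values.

(closed, NULL); (closed, NULL); (hold, 5); (hold, 5); (hold, NULL); (new, NULL); (pending, NULL); (NULL, 1); (NULL, 1); (NULL, 2); (NULL, 6); (NULL, 8)

FULL OUTER JOIN keeps every row from both sides; unmatched rows get NULL for the other side's columns.
Matching on a.team_id = b.team_id AND a.grp = b.grp. A NULL in a compared column never satisfies the condition.
Matched pairs: 2; unmatched a rows kept: 5; unmatched b rows kept: 5.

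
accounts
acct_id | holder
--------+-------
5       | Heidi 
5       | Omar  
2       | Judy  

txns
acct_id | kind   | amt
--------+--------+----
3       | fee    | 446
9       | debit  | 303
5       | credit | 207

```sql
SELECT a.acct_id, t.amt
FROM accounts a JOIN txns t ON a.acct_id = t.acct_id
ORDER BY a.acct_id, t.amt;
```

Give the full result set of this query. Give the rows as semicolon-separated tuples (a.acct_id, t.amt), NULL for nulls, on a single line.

(5, 207); (5, 207)

INNER JOIN keeps only pairs where the ON condition holds.
Matching on a.acct_id = t.acct_id.
Matched pairs: 2.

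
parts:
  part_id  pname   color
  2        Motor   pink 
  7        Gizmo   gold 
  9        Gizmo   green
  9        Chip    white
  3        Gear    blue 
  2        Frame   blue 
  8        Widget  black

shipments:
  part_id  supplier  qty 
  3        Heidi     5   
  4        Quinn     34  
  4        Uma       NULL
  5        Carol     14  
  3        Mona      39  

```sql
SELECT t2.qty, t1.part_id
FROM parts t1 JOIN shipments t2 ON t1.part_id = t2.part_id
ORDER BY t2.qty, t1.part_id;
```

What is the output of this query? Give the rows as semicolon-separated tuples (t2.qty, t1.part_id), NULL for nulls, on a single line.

(5, 3); (39, 3)

INNER JOIN keeps only pairs where the ON condition holds.
Matching on t1.part_id = t2.part_id.
- part_id=2: no matching t2 row, dropped.
- part_id=7: no matching t2 row, dropped.
- part_id=9: no matching t2 row, dropped.
- part_id=9: no matching t2 row, dropped.
- part_id=3: 2 matching t2 row(s), so 2 row(s) emitted.
- part_id=2: no matching t2 row, dropped.
- part_id=8: no matching t2 row, dropped.
After projecting and ordering:
t2.qty | t1.part_id
5 | 3
39 | 3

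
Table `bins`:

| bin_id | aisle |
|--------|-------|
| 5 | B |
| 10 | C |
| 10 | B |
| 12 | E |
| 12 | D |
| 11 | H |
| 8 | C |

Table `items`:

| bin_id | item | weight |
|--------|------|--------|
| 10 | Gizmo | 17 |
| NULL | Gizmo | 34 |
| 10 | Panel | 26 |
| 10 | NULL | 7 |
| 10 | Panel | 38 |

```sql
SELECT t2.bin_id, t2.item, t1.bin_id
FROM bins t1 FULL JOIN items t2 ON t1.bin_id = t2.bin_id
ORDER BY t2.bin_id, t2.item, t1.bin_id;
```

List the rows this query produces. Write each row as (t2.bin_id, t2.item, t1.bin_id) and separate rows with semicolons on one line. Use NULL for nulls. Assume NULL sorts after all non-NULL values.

(10, Gizmo, 10); (10, Gizmo, 10); (10, Panel, 10); (10, Panel, 10); (10, Panel, 10); (10, Panel, 10); (10, NULL, 10); (10, NULL, 10); (NULL, Gizmo, NULL); (NULL, NULL, 5); (NULL, NULL, 8); (NULL, NULL, 11); (NULL, NULL, 12); (NULL, NULL, 12)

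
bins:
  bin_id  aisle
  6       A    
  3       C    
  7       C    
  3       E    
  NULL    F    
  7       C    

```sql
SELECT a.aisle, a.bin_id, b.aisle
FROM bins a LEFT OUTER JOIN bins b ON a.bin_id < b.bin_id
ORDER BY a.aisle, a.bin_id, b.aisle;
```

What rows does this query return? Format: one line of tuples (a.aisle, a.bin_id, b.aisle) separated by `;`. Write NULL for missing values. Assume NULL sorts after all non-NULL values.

(A, 6, C); (A, 6, C); (C, 3, A); (C, 3, C); (C, 3, C); (C, 7, NULL); (C, 7, NULL); (E, 3, A); (E, 3, C); (E, 3, C); (F, NULL, NULL)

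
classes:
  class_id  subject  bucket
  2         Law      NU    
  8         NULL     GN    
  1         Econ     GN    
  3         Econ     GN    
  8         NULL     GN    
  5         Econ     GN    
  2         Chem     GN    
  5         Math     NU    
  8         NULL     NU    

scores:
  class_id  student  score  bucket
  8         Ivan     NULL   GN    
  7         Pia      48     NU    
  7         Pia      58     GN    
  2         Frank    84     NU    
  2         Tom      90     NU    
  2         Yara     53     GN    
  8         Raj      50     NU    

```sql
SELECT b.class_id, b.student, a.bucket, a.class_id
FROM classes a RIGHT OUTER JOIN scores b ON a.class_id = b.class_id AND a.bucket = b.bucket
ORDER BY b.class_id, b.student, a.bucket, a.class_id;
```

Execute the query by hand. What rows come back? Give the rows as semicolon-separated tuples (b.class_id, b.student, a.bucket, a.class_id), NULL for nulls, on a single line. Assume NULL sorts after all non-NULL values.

(2, Frank, NU, 2); (2, Tom, NU, 2); (2, Yara, GN, 2); (7, Pia, NULL, NULL); (7, Pia, NULL, NULL); (8, Ivan, GN, 8); (8, Ivan, GN, 8); (8, Raj, NU, 8)

RIGHT JOIN keeps every row from `scores`; unmatched rows get NULL for `classes`'s columns.
Matching on a.class_id = b.class_id AND a.bucket = b.bucket.
- a (class_id=2, bucket=NU) pairs with 2 row(s) of b.
- a (class_id=8, bucket=GN) pairs with 1 row(s) of b.
- a (class_id=1, bucket=GN) has no partner in b.
- a (class_id=3, bucket=GN) has no partner in b.
- a (class_id=8, bucket=GN) pairs with 1 row(s) of b.
- a (class_id=5, bucket=GN) has no partner in b.
- a (class_id=2, bucket=GN) pairs with 1 row(s) of b.
- a (class_id=5, bucket=NU) has no partner in b.
- a (class_id=8, bucket=NU) pairs with 1 row(s) of b.
- 2 row(s) from b found no a partner → padded with NULL.
After projecting and ordering:
b.class_id | b.student | a.bucket | a.class_id
2 | Frank | NU | 2
2 | Tom | NU | 2
2 | Yara | GN | 2
7 | Pia | NULL | NULL
7 | Pia | NULL | NULL
8 | Ivan | GN | 8
8 | Ivan | GN | 8
8 | Raj | NU | 8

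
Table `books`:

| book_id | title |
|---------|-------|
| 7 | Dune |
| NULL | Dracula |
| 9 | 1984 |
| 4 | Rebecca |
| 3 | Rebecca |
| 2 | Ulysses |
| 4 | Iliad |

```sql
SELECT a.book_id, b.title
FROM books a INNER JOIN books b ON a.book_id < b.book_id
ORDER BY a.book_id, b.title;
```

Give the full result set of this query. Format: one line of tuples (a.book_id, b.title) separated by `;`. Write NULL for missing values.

(2, 1984); (2, Dune); (2, Iliad); (2, Rebecca); (2, Rebecca); (3, 1984); (3, Dune); (3, Iliad); (3, Rebecca); (4, 1984); (4, 1984); (4, Dune); (4, Dune); (7, 1984)

INNER JOIN keeps only pairs where the ON condition holds.
Matching on a.book_id < b.book_id. A NULL in a compared column never satisfies the condition.
- book_id=7: 1 matching b row(s), so 1 row(s) emitted.
- book_id=NULL: no matching b row, dropped.
- book_id=9: no matching b row, dropped.
- book_id=4: 2 matching b row(s), so 2 row(s) emitted.
- book_id=3: 4 matching b row(s), so 4 row(s) emitted.
- book_id=2: 5 matching b row(s), so 5 row(s) emitted.
- book_id=4: 2 matching b row(s), so 2 row(s) emitted.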